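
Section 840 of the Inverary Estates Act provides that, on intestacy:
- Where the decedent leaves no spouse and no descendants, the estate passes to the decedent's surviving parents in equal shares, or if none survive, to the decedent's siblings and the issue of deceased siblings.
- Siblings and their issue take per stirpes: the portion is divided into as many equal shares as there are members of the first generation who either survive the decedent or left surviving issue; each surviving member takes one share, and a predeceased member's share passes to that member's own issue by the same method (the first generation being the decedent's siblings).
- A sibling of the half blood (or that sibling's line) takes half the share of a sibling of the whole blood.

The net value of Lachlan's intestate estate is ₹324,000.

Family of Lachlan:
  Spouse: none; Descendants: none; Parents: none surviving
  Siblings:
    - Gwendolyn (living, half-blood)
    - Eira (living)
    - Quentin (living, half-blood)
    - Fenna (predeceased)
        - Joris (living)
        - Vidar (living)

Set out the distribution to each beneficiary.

The entire ₹324,000 passes to the siblings and their issue.
Counting each half-blood sibling's line as half a unit, there are 3 units in ₹324,000, so one unit is ₹108,000. Whole-blood lines (Eira and Fenna) take ₹108,000 each; half-blood lines (Gwendolyn and Quentin) take ₹54,000 each.
Fenna's share (₹108,000) is divided into 2 shares of ₹54,000: Joris and Vidar each take ₹54,000.

Gwendolyn: ₹54,000; Eira: ₹108,000; Quentin: ₹54,000; Joris: ₹54,000; Vidar: ₹54,000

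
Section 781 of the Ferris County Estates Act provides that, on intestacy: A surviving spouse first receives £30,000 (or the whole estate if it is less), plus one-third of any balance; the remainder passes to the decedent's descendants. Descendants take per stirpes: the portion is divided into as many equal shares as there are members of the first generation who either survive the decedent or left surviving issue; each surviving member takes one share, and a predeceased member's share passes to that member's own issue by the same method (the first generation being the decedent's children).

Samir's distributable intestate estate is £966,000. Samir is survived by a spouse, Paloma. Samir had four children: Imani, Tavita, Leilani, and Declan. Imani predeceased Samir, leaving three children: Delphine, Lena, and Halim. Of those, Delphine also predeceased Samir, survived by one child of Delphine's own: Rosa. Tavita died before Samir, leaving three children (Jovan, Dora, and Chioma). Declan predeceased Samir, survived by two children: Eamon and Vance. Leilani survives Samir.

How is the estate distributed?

Paloma first takes £30,000, leaving a balance of £936,000. Paloma then takes one-third of the balance (£312,000), for a total of £342,000. The remaining £624,000 passes to the descendants.
The descendants' portion (£624,000) is divided into 4 shares of £156,000: Leilani takes £156,000; Imani's £156,000 share passes to Imani's issue; Tavita's £156,000 share passes to Tavita's issue; Declan's £156,000 share passes to Declan's issue.
Imani's share (£156,000) is divided into 3 shares of £52,000: Lena and Halim each take £52,000; Delphine's £52,000 share passes to Delphine's issue.
Delphine's share (£52,000) passes entirely to Rosa.
Tavita's share (£156,000) is divided into 3 shares of £52,000: Jovan, Dora, and Chioma each take £52,000.
Declan's share (£156,000) is divided into 2 shares of £78,000: Eamon and Vance each take £78,000.

Paloma: £342,000; Rosa: £52,000; Lena: £52,000; Halim: £52,000; Jovan: £52,000; Dora: £52,000; Chioma: £52,000; Leilani: £156,000; Eamon: £78,000; Vance: £78,000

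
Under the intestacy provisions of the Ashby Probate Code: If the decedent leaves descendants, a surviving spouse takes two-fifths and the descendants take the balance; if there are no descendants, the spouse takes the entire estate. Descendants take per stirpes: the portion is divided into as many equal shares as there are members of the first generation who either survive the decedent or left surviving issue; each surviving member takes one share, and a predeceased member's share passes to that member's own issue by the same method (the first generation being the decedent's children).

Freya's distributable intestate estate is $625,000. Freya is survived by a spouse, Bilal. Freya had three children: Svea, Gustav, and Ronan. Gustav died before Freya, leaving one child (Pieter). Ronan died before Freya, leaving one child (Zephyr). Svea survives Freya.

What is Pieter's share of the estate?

Bilal takes two-fifths of $625,000 = $250,000. The remaining $375,000 passes to the descendants.
The descendants' portion ($375,000) is divided into 3 shares of $125,000: Svea takes $125,000; Gustav's $125,000 share passes to Gustav's issue; Ronan's $125,000 share passes to Ronan's issue.
Gustav's share ($125,000) passes entirely to Pieter.
Ronan's share ($125,000) passes entirely to Zephyr.

Pieter receives $125,000.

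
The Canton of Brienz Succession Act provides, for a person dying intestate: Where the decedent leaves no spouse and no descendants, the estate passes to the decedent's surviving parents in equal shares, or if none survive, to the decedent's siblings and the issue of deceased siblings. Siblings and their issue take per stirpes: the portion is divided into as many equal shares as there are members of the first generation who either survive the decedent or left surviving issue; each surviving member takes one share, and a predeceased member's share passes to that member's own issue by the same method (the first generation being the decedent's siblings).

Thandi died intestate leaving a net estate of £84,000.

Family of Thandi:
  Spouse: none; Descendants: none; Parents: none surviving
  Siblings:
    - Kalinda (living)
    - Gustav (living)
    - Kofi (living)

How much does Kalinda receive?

Kalinda receives £28,000.

The entire £84,000 passes to the siblings and their issue.
That amount (£84,000) is divided into 3 shares of £28,000: Kalinda, Gustav, and Kofi each take £28,000.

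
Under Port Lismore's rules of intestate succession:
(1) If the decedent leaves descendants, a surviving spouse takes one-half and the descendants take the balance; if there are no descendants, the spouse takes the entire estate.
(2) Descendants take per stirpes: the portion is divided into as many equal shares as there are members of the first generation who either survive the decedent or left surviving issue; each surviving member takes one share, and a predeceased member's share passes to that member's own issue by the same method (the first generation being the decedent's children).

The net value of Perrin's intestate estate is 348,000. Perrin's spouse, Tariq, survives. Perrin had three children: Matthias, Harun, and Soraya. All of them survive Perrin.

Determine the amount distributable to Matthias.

Matthias receives 58,000.

Tariq takes one-half of 348,000 = 174,000. The remaining 174,000 passes to the descendants.
The descendants' portion (174,000) is divided into 3 shares of 58,000: Matthias, Harun, and Soraya each take 58,000.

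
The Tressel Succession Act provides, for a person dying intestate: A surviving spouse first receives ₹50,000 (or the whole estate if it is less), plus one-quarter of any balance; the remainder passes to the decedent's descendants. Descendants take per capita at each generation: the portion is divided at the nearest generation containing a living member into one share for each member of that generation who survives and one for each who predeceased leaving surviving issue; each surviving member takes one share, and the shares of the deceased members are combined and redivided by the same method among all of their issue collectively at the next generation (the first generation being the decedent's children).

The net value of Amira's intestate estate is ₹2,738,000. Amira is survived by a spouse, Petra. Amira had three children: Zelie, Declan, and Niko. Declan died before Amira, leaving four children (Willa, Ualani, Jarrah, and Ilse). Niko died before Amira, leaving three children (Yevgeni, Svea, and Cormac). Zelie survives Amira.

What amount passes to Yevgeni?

Petra first takes ₹50,000, leaving a balance of ₹2,688,000. Petra then takes one-quarter of the balance (₹672,000), for a total of ₹722,000. The remaining ₹2,016,000 passes to the descendants.
The descendants' portion (₹2,016,000) is divided at the children's generation into 3 shares of ₹672,000. Zelie takes ₹672,000. The 2 shares of the deceased (Declan and Niko) are combined into a pool of ₹1,344,000.
That pool (₹1,344,000) is divided at the grandchildren's generation equally among Willa, Ualani, Jarrah, Ilse, Yevgeni, Svea, and Cormac: ₹192,000 each.

Yevgeni receives ₹192,000.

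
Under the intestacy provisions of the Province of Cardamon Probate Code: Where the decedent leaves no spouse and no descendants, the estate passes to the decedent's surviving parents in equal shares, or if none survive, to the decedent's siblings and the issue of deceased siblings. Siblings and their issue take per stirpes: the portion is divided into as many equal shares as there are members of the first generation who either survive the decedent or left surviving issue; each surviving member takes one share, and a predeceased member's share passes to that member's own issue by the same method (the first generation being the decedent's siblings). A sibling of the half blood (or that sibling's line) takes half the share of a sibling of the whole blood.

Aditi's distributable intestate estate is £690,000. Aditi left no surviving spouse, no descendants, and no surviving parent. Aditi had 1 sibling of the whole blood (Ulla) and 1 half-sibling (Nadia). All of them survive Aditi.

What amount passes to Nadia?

The entire £690,000 passes to the siblings and their issue.
Counting each half-blood sibling's line as half a unit, there are 3/2 units in £690,000, so one unit is £460,000. Whole-blood lines (Ulla) take £460,000 each; half-blood lines (Nadia) take £230,000 each.

Nadia receives £230,000.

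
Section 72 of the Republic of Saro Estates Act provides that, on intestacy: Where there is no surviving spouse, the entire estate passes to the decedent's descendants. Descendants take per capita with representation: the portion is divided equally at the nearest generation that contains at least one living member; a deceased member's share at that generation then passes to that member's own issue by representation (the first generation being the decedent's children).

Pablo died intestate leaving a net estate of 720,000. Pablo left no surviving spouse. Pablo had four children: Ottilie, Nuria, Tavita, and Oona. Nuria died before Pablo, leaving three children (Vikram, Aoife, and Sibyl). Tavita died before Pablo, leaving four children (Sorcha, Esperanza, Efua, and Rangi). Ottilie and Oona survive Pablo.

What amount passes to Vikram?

The entire 720,000 passes to the descendants.
That amount (720,000) is divided into 4 shares of 180,000: Ottilie and Oona each take 180,000; Nuria's 180,000 share passes to Nuria's issue; Tavita's 180,000 share passes to Tavita's issue.
Nuria's share (180,000) is divided into 3 shares of 60,000: Vikram, Aoife, and Sibyl each take 60,000.
Tavita's share (180,000) is divided into 4 shares of 45,000: Sorcha, Esperanza, Efua, and Rangi each take 45,000.

Vikram receives 60,000.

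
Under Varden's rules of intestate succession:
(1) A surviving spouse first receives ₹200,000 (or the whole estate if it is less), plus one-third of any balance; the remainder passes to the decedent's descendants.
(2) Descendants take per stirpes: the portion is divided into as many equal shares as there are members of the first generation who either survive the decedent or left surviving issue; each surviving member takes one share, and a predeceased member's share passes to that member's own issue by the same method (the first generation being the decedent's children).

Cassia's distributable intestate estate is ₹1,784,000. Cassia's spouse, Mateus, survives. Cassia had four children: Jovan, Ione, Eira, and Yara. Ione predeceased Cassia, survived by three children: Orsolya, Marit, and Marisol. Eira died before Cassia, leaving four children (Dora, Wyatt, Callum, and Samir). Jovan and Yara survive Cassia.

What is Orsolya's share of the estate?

Mateus first takes ₹200,000, leaving a balance of ₹1,584,000. Mateus then takes one-third of the balance (₹528,000), for a total of ₹728,000. The remaining ₹1,056,000 passes to the descendants.
The descendants' portion (₹1,056,000) is divided into 4 shares of ₹264,000: Jovan and Yara each take ₹264,000; Ione's ₹264,000 share passes to Ione's issue; Eira's ₹264,000 share passes to Eira's issue.
Ione's share (₹264,000) is divided into 3 shares of ₹88,000: Orsolya, Marit, and Marisol each take ₹88,000.
Eira's share (₹264,000) is divided into 4 shares of ₹66,000: Dora, Wyatt, Callum, and Samir each take ₹66,000.

Orsolya receives ₹88,000.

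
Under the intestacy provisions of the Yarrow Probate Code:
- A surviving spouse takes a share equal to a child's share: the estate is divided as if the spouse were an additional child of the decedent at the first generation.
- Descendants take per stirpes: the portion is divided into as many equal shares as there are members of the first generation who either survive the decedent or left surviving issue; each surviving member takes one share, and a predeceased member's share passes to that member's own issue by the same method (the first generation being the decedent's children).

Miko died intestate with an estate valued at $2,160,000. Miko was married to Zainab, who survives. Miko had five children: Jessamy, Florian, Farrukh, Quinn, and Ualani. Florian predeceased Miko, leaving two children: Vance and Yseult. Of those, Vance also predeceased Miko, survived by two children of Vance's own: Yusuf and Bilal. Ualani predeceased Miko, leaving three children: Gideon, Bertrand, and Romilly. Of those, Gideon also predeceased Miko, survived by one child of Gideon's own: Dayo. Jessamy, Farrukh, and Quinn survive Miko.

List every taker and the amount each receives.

Zainab: $360,000; Jessamy: $360,000; Yusuf: $90,000; Bilal: $90,000; Yseult: $180,000; Farrukh: $360,000; Quinn: $360,000; Dayo: $120,000; Bertrand: $120,000; Romilly: $120,000

The spouse counts as an additional share at the children's level, so there are 6 primary shares of $360,000. Zainab takes one such share ($360,000).
The children's combined portion ($1,800,000) is divided into 5 shares of $360,000: Jessamy, Farrukh, and Quinn each take $360,000; Florian's $360,000 share passes to Florian's issue; Ualani's $360,000 share passes to Ualani's issue.
Florian's share ($360,000) is divided into 2 shares of $180,000: Yseult takes $180,000; Vance's $180,000 share passes to Vance's issue.
Vance's share ($180,000) is divided into 2 shares of $90,000: Yusuf and Bilal each take $90,000.
Ualani's share ($360,000) is divided into 3 shares of $120,000: Bertrand and Romilly each take $120,000; Gideon's $120,000 share passes to Gideon's issue.
Gideon's share ($120,000) passes entirely to Dayo.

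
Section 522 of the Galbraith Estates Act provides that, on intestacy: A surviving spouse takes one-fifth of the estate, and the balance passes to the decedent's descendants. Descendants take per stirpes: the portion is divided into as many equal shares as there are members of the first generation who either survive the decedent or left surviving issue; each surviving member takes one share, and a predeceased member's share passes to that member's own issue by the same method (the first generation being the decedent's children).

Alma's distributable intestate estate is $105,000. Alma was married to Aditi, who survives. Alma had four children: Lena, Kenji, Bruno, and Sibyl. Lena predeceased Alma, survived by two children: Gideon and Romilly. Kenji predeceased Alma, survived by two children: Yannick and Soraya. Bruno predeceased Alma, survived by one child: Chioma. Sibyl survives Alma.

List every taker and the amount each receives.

Aditi takes one-fifth of $105,000 = $21,000. The remaining $84,000 passes to the descendants.
The descendants' portion ($84,000) is divided into 4 shares of $21,000: Sibyl takes $21,000; Lena's $21,000 share passes to Lena's issue; Kenji's $21,000 share passes to Kenji's issue; Bruno's $21,000 share passes to Bruno's issue.
Lena's share ($21,000) is divided into 2 shares of $10,500: Gideon and Romilly each take $10,500.
Kenji's share ($21,000) is divided into 2 shares of $10,500: Yannick and Soraya each take $10,500.
Bruno's share ($21,000) passes entirely to Chioma.

Aditi: $21,000; Gideon: $10,500; Romilly: $10,500; Yannick: $10,500; Soraya: $10,500; Chioma: $21,000; Sibyl: $21,000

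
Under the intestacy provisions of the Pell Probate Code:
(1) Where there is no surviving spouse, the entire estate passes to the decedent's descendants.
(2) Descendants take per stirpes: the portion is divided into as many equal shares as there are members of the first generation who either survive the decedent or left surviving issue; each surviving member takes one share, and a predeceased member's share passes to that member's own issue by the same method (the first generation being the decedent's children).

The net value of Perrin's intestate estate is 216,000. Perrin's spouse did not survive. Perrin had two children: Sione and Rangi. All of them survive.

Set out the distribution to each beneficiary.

The entire 216,000 passes to the descendants.
That amount (216,000) is divided into 2 shares of 108,000: Sione and Rangi each take 108,000.

Sione: 108,000; Rangi: 108,000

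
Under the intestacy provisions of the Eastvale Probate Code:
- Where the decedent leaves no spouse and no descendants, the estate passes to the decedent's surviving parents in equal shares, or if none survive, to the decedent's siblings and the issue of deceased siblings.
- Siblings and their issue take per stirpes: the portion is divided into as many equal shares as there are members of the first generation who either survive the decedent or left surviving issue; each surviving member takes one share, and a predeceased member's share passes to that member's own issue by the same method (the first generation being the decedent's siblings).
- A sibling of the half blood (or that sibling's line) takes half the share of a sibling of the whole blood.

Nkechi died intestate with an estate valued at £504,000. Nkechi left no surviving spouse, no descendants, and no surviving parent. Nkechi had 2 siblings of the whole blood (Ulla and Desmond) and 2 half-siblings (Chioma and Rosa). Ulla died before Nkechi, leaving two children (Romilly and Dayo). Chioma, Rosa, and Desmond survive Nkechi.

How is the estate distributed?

Romilly: £84,000; Dayo: £84,000; Chioma: £84,000; Rosa: £84,000; Desmond: £168,000

The entire £504,000 passes to the siblings and their issue.
Counting each half-blood sibling's line as half a unit, there are 3 units in £504,000, so one unit is £168,000. Whole-blood lines (Ulla and Desmond) take £168,000 each; half-blood lines (Chioma and Rosa) take £84,000 each.
Ulla's share (£168,000) is divided into 2 shares of £84,000: Romilly and Dayo each take £84,000.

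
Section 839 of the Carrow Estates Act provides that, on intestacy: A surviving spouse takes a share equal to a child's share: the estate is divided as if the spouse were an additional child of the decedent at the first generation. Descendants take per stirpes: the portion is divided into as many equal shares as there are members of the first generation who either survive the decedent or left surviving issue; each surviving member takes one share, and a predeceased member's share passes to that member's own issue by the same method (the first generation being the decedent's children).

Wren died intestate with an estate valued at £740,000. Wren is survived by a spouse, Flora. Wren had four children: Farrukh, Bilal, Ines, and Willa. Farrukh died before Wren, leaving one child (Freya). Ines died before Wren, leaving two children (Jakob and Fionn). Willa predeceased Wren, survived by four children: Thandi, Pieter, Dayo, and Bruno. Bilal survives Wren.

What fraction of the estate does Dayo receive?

Dayo receives 1/20 of the estate.

The spouse counts as an additional share at the children's level, so there are 5 primary shares of £148,000. Flora takes one such share (£148,000).
The children's combined portion (£592,000) is divided into 4 shares of £148,000: Bilal takes £148,000; Farrukh's £148,000 share passes to Farrukh's issue; Ines's £148,000 share passes to Ines's issue; Willa's £148,000 share passes to Willa's issue.
Farrukh's share (£148,000) passes entirely to Freya.
Ines's share (£148,000) is divided into 2 shares of £74,000: Jakob and Fionn each take £74,000.
Willa's share (£148,000) is divided into 4 shares of £37,000: Thandi, Pieter, Dayo, and Bruno each take £37,000.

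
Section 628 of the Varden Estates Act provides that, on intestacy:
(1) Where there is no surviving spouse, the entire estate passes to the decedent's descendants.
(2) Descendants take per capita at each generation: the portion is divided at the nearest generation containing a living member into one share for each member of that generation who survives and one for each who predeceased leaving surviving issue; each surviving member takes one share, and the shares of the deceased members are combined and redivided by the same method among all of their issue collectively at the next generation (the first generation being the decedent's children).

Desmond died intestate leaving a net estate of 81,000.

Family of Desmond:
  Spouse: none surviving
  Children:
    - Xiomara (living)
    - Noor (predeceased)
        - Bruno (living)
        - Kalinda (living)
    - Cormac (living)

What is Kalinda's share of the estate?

The entire 81,000 passes to the descendants.
That amount (81,000) is divided at the children's generation into 3 shares of 27,000. Xiomara and Cormac each take 27,000. The remaining share for the deceased Noor (27,000) is carried to the next generation.
That pool (27,000) is divided at the grandchildren's generation equally among Bruno and Kalinda: 13,500 each.

Kalinda receives 13,500.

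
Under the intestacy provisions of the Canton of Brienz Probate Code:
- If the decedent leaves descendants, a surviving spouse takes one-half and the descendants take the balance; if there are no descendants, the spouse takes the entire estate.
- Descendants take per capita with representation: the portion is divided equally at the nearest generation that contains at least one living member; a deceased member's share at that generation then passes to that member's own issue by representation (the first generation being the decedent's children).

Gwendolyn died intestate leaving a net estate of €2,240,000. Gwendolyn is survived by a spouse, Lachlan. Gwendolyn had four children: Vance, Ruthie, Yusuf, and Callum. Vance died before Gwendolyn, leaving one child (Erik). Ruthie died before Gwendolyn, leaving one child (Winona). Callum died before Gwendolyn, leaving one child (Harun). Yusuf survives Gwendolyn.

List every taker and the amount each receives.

Lachlan: €1,120,000; Erik: €280,000; Winona: €280,000; Yusuf: €280,000; Harun: €280,000

Lachlan takes one-half of €2,240,000 = €1,120,000. The remaining €1,120,000 passes to the descendants.
The descendants' portion (€1,120,000) is divided into 4 shares of €280,000: Yusuf takes €280,000; Vance's €280,000 share passes to Vance's issue; Ruthie's €280,000 share passes to Ruthie's issue; Callum's €280,000 share passes to Callum's issue.
Vance's share (€280,000) passes entirely to Erik.
Ruthie's share (€280,000) passes entirely to Winona.
Callum's share (€280,000) passes entirely to Harun.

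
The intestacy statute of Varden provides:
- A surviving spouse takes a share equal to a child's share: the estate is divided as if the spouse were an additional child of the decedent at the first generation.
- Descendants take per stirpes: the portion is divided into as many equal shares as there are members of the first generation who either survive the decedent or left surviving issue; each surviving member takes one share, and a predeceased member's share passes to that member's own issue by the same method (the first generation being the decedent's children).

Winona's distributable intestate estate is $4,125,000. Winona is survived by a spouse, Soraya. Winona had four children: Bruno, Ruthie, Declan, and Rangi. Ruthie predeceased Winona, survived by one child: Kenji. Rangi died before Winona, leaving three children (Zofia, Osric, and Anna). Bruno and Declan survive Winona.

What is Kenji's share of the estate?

The spouse counts as an additional share at the children's level, so there are 5 primary shares of $825,000. Soraya takes one such share ($825,000).
The children's combined portion ($3,300,000) is divided into 4 shares of $825,000: Bruno and Declan each take $825,000; Ruthie's $825,000 share passes to Ruthie's issue; Rangi's $825,000 share passes to Rangi's issue.
Ruthie's share ($825,000) passes entirely to Kenji.
Rangi's share ($825,000) is divided into 3 shares of $275,000: Zofia, Osric, and Anna each take $275,000.

Kenji receives $825,000.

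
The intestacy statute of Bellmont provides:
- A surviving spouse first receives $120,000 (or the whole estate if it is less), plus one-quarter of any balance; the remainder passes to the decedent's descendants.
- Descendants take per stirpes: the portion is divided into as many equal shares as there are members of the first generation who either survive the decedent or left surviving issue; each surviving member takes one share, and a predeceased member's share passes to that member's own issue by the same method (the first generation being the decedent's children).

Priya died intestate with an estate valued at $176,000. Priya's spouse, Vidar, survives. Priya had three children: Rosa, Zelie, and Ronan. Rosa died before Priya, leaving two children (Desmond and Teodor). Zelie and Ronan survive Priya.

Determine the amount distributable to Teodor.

Teodor receives $7,000.

Vidar first takes $120,000, leaving a balance of $56,000. Vidar then takes one-quarter of the balance ($14,000), for a total of $134,000. The remaining $42,000 passes to the descendants.
The descendants' portion ($42,000) is divided into 3 shares of $14,000: Zelie and Ronan each take $14,000; Rosa's $14,000 share passes to Rosa's issue.
Rosa's share ($14,000) is divided into 2 shares of $7,000: Desmond and Teodor each take $7,000.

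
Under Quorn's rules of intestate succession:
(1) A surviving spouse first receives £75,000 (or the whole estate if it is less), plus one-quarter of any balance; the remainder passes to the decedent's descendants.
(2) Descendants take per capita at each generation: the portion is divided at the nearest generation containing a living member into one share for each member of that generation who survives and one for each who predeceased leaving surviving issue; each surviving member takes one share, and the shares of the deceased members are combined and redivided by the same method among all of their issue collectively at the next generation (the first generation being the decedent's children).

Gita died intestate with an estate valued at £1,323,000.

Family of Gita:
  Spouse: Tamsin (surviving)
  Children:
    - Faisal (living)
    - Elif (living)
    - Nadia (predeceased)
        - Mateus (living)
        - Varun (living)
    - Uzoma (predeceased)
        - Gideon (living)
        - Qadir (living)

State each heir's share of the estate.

Tamsin: £387,000; Faisal: £234,000; Elif: £234,000; Mateus: £117,000; Varun: £117,000; Gideon: £117,000; Qadir: £117,000

Tamsin first takes £75,000, leaving a balance of £1,248,000. Tamsin then takes one-quarter of the balance (£312,000), for a total of £387,000. The remaining £936,000 passes to the descendants.
The descendants' portion (£936,000) is divided at the children's generation into 4 shares of £234,000. Faisal and Elif each take £234,000. The 2 shares of the deceased (Nadia and Uzoma) are combined into a pool of £468,000.
That pool (£468,000) is divided at the grandchildren's generation equally among Mateus, Varun, Gideon, and Qadir: £117,000 each.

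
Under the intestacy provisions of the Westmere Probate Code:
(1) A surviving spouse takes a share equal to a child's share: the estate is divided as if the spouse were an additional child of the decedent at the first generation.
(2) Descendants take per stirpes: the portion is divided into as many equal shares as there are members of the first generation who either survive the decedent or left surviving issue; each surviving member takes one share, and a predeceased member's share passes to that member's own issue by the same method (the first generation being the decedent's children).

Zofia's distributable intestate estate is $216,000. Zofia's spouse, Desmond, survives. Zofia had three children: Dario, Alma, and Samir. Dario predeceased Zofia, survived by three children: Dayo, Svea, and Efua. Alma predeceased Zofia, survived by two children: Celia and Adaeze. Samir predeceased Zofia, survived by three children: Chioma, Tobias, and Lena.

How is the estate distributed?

The spouse counts as an additional share at the children's level, so there are 4 primary shares of $54,000. Desmond takes one such share ($54,000).
The children's combined portion ($162,000) is divided into 3 shares of $54,000: Dario's $54,000 share passes to Dario's issue; Alma's $54,000 share passes to Alma's issue; Samir's $54,000 share passes to Samir's issue.
Dario's share ($54,000) is divided into 3 shares of $18,000: Dayo, Svea, and Efua each take $18,000.
Alma's share ($54,000) is divided into 2 shares of $27,000: Celia and Adaeze each take $27,000.
Samir's share ($54,000) is divided into 3 shares of $18,000: Chioma, Tobias, and Lena each take $18,000.

Desmond: $54,000; Dayo: $18,000; Svea: $18,000; Efua: $18,000; Celia: $27,000; Adaeze: $27,000; Chioma: $18,000; Tobias: $18,000; Lena: $18,000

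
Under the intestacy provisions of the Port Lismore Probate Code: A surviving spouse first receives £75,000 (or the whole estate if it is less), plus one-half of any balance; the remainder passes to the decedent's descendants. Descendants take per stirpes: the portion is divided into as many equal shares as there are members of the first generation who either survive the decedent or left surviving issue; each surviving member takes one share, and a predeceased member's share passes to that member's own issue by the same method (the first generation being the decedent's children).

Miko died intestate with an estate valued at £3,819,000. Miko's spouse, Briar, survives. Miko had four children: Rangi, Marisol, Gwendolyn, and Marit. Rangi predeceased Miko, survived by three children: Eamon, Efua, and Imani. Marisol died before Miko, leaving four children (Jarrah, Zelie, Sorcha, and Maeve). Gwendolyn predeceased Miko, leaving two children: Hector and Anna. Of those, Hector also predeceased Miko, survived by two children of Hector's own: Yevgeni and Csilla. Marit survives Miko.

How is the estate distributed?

Briar: £1,947,000; Eamon: £156,000; Efua: £156,000; Imani: £156,000; Jarrah: £117,000; Zelie: £117,000; Sorcha: £117,000; Maeve: £117,000; Yevgeni: £117,000; Csilla: £117,000; Anna: £234,000; Marit: £468,000

Briar first takes £75,000, leaving a balance of £3,744,000. Briar then takes one-half of the balance (£1,872,000), for a total of £1,947,000. The remaining £1,872,000 passes to the descendants.
The descendants' portion (£1,872,000) is divided into 4 shares of £468,000: Marit takes £468,000; Rangi's £468,000 share passes to Rangi's issue; Marisol's £468,000 share passes to Marisol's issue; Gwendolyn's £468,000 share passes to Gwendolyn's issue.
Rangi's share (£468,000) is divided into 3 shares of £156,000: Eamon, Efua, and Imani each take £156,000.
Marisol's share (£468,000) is divided into 4 shares of £117,000: Jarrah, Zelie, Sorcha, and Maeve each take £117,000.
Gwendolyn's share (£468,000) is divided into 2 shares of £234,000: Anna takes £234,000; Hector's £234,000 share passes to Hector's issue.
Hector's share (£234,000) is divided into 2 shares of £117,000: Yevgeni and Csilla each take £117,000.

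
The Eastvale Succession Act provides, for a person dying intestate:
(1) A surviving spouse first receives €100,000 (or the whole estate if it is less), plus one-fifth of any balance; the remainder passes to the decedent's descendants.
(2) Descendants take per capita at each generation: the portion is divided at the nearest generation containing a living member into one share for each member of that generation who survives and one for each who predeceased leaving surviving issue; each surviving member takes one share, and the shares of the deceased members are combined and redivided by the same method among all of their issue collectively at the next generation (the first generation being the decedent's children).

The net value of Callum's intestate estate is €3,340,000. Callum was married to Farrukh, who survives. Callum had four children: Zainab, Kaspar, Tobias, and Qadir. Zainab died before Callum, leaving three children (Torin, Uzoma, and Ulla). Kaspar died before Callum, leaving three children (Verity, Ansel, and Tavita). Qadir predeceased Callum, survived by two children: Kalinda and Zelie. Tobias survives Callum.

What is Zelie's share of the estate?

Zelie receives €243,000.

Farrukh first takes €100,000, leaving a balance of €3,240,000. Farrukh then takes one-fifth of the balance (€648,000), for a total of €748,000. The remaining €2,592,000 passes to the descendants.
The descendants' portion (€2,592,000) is divided at the children's generation into 4 shares of €648,000. Tobias takes €648,000. The 3 shares of the deceased (Zainab, Kaspar, and Qadir) are combined into a pool of €1,944,000.
That pool (€1,944,000) is divided at the grandchildren's generation equally among Torin, Uzoma, Ulla, Verity, Ansel, Tavita, Kalinda, and Zelie: €243,000 each.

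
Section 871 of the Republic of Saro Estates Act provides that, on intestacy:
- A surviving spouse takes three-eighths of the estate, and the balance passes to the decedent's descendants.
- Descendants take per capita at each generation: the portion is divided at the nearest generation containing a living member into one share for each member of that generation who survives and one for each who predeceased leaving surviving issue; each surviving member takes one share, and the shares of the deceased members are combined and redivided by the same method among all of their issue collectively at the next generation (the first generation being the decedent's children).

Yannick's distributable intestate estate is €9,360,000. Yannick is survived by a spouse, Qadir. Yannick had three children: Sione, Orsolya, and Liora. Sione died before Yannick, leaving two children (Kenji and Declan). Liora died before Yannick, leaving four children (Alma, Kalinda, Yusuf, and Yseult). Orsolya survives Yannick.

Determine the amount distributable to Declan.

Qadir takes three-eighths of €9,360,000 = €3,510,000. The remaining €5,850,000 passes to the descendants.
The descendants' portion (€5,850,000) is divided at the children's generation into 3 shares of €1,950,000. Orsolya takes €1,950,000. The 2 shares of the deceased (Sione and Liora) are combined into a pool of €3,900,000.
That pool (€3,900,000) is divided at the grandchildren's generation equally among Kenji, Declan, Alma, Kalinda, Yusuf, and Yseult: €650,000 each.

Declan receives €650,000.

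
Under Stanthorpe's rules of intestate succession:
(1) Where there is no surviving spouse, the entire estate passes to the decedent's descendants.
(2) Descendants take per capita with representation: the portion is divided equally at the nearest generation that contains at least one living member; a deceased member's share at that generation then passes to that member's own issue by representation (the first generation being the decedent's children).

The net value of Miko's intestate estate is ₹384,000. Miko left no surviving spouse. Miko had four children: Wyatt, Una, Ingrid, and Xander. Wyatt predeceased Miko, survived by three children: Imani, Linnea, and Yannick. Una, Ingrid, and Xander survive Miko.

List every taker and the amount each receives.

Imani: ₹32,000; Linnea: ₹32,000; Yannick: ₹32,000; Una: ₹96,000; Ingrid: ₹96,000; Xander: ₹96,000

The entire ₹384,000 passes to the descendants.
That amount (₹384,000) is divided into 4 shares of ₹96,000: Una, Ingrid, and Xander each take ₹96,000; Wyatt's ₹96,000 share passes to Wyatt's issue.
Wyatt's share (₹96,000) is divided into 3 shares of ₹32,000: Imani, Linnea, and Yannick each take ₹32,000.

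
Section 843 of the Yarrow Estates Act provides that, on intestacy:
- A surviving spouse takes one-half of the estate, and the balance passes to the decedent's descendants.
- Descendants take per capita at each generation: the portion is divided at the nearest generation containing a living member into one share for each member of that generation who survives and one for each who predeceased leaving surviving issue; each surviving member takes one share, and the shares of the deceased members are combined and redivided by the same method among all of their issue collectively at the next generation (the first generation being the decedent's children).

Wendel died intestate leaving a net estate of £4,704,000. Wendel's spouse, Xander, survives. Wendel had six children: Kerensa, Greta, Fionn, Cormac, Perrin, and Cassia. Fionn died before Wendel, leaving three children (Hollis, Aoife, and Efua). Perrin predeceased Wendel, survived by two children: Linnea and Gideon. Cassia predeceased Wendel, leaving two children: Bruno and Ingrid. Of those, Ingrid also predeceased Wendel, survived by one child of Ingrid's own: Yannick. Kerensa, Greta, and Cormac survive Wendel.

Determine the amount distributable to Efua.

Xander takes one-half of £4,704,000 = £2,352,000. The remaining £2,352,000 passes to the descendants.
The descendants' portion (£2,352,000) is divided at the children's generation into 6 shares of £392,000. Kerensa, Greta, and Cormac each take £392,000. The 3 shares of the deceased (Fionn, Perrin, and Cassia) are combined into a pool of £1,176,000.
That pool (£1,176,000) is divided at the grandchildren's generation into 7 shares of £168,000. Hollis, Aoife, Efua, Linnea, Gideon, and Bruno each take £168,000. The remaining share for the deceased Ingrid (£168,000) is carried to the next generation.
That pool (£168,000) passes entirely to Yannick, the sole taker at the great-grandchildren's generation.

Efua receives £168,000.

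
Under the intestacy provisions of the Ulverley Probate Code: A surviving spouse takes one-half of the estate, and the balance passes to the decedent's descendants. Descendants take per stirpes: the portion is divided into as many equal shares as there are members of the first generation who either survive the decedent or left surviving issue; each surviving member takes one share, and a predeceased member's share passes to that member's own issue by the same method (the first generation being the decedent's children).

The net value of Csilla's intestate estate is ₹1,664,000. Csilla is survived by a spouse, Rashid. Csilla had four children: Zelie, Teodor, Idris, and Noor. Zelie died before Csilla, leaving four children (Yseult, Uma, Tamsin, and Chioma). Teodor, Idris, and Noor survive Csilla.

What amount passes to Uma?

Uma receives ₹52,000.

Rashid takes one-half of ₹1,664,000 = ₹832,000. The remaining ₹832,000 passes to the descendants.
The descendants' portion (₹832,000) is divided into 4 shares of ₹208,000: Teodor, Idris, and Noor each take ₹208,000; Zelie's ₹208,000 share passes to Zelie's issue.
Zelie's share (₹208,000) is divided into 4 shares of ₹52,000: Yseult, Uma, Tamsin, and Chioma each take ₹52,000.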